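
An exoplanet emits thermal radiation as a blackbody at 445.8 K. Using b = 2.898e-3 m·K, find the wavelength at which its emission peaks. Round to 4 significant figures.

λ_max ≈ 6.501 μm

Wien's displacement law: λ_max = b/T = (2.898×10⁻³ m·K)/(445.8 K) = 6.5007×10⁻⁶ m.
That is 6.501 μm, in the infrared range.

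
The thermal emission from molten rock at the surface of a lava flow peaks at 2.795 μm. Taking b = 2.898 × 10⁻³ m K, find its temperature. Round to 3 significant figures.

Wien's law gives T = b/λ_max = (2.898×10⁻³ m·K)/(2.795×10⁻⁶ m) = 1.04×10³ K.

T ≈ 1.04×10³ K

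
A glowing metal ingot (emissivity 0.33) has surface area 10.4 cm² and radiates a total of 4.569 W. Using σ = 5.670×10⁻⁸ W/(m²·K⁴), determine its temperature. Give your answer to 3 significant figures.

T ≈ 696 K

Area A = 10.4 cm² = 1.04×10⁻³ m².
P = εσAT⁴ ⇒ T = (P/(εσA))^(1/4) = (4.569/(0.33×5.670×10⁻⁸×1.04×10⁻³))^(1/4) = 696 K.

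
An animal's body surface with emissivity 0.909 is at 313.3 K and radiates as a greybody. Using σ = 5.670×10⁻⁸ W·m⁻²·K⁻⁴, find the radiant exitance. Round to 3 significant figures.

Stefan–Boltzmann: I = εσT⁴ = 0.909 × 5.670×10⁻⁸ × (313.3)⁴ = 497 W/m².

I ≈ 497 W/m²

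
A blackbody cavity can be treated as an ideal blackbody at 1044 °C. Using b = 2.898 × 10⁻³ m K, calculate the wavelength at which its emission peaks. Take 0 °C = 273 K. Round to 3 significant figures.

λ_max ≈ 2.20 μm

T = 1044 °C + 273 = 1317 K.
Wien's displacement law: λ_max = b/T = (2.898×10⁻³ m·K)/(1317 K) = 2.200×10⁻⁶ m.
That is 2.20 μm, in the infrared range.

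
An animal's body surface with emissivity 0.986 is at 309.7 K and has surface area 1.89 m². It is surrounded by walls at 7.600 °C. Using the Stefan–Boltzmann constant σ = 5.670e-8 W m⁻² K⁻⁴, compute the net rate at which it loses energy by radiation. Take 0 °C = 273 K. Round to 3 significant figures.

Net loss ≈ 317 W

Surroundings: T = 7.600 °C + 273 = 280.600 K.
Area A = 1.89 m².
Net radiated power P_net = εσA(T⁴ − T₀⁴) = 0.986×5.670×10⁻⁸×1.89×(309.7⁴ − 280.600⁴).
T⁴ − T₀⁴ = 9.19951×10⁹ − 6.19941×10⁹ = 3.00010×10⁹ K⁴, so P_net = 317 W.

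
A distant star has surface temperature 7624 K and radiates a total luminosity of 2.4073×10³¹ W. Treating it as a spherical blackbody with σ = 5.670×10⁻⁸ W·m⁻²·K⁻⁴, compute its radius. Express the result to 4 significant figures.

R ≈ 1.000×10¹¹ m

L = 4πR²σT⁴ ⇒ R = √(L/(4πσT⁴)).
σT⁴ = 1.91564×10⁸ W/m², so R = √(2.4073×10³¹/(4π×1.91564×10⁸)) = 1.000×10¹¹ m.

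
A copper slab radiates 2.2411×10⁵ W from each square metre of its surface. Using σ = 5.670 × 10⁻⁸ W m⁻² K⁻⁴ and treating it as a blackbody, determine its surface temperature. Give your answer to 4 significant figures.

I = σT⁴, so T = (I/σ)^(1/4) = (2.2411×10⁵/(5.670×10⁻⁸))^(1/4) = 1410 K.

T ≈ 1410 K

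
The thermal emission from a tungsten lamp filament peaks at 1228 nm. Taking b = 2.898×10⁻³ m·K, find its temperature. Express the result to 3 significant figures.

Wien's law gives T = b/λ_max = (2.898×10⁻³ m·K)/(1.228×10⁻⁶ m) = 2.36×10³ K.

T ≈ 2.36×10³ K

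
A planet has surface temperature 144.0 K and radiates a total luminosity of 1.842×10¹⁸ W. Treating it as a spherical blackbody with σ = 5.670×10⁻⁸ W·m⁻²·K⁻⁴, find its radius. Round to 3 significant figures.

L = 4πR²σT⁴ ⇒ R = √(L/(4πσT⁴)).
σT⁴ = 24.3800 W/m², so R = √(1.842×10¹⁸/(4π×24.3800)) = 7.75×10⁷ m.

R ≈ 7.75×10⁷ m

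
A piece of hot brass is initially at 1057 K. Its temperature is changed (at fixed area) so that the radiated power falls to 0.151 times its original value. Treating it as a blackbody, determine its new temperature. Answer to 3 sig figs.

P ∝ T⁴, so T₂/T₁ = (P₂/P₁)^(1/4) = (0.151)^(1/4) = 0.623368.
T₂ = 1057 × 0.623368 = 659 K.

T₂ ≈ 659 K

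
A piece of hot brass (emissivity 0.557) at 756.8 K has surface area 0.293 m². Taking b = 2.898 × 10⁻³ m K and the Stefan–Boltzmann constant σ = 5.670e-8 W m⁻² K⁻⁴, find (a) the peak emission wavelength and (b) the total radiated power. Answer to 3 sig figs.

λ_max ≈ 3.83 μm; P ≈ 3.04×10³ W

(a) λ_max = b/T = 2.898×10⁻³/756.8 = 3.829×10⁻⁶ m = 3.83 μm.
Area A = 0.293 m².
(b) P = εσAT⁴ = 0.557×5.670×10⁻⁸×0.293×(756.8)⁴ = 3.04×10³ W.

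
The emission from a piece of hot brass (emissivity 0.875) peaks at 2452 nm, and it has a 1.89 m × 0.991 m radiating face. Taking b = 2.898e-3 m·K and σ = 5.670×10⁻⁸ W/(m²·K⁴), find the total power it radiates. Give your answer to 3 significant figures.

P ≈ 1.81×10⁵ W

Wien's law: T = b/λ_max = 2.898×10⁻³/2.452×10⁻⁶ = 1181.89 K.
Area A = 1.89 × 0.991 = 1.87299 m².
Then P = εσAT⁴ = 0.875×5.670×10⁻⁸×1.87299×(1181.89)⁴ = 1.81×10⁵ W.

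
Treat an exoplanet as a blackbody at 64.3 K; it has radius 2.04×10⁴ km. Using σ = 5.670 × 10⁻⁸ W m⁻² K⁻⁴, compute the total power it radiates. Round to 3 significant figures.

P ≈ 5.07×10¹⁵ W

Surface area A = 4πR² = 4π(2.04×10⁷ m)² = 5.22962×10¹⁵ m².
P = σAT⁴ = 5.670×10⁻⁸ × 5.22962×10¹⁵ × (64.3)⁴ = 5.07×10¹⁵ W.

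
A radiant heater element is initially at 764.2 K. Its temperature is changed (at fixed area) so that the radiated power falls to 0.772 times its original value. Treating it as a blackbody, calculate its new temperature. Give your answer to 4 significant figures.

P ∝ T⁴, so T₂/T₁ = (P₂/P₁)^(1/4) = (0.772)^(1/4) = 0.937355.
T₂ = 764.2 × 0.937355 = 716.3 K.

T₂ ≈ 716.3 K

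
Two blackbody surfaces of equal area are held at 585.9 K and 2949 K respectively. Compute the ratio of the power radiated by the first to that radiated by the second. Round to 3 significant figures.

With equal areas, P₁/P₂ = (T₁/T₂)⁴ = (585.9/2949)⁴ = 1.56×10⁻³.

P₁/P₂ ≈ 1.56×10⁻³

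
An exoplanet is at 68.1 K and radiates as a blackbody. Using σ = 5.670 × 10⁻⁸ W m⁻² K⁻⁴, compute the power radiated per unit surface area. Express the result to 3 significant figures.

I ≈ 1.22 W/m²

Stefan–Boltzmann: I = σT⁴ = 5.670×10⁻⁸ × (68.1)⁴ = 1.22 W/m².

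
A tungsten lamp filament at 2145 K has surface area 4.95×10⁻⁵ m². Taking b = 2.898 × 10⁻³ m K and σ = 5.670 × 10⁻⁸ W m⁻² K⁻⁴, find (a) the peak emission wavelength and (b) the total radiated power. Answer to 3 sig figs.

λ_max ≈ 1.35 μm; P ≈ 59.4 W

(a) λ_max = b/T = 2.898×10⁻³/2145 = 1.351×10⁻⁶ m = 1.35 μm.
Area A = 4.95×10⁻⁵ m².
(b) P = σAT⁴ = 5.670×10⁻⁸×4.95×10⁻⁵×(2145)⁴ = 59.4 W.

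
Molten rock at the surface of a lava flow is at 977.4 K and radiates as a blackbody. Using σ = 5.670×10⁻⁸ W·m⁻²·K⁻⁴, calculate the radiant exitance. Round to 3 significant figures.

I ≈ 5.17×10⁴ W/m²

Stefan–Boltzmann: I = σT⁴ = 5.670×10⁻⁸ × (977.4)⁴ = 5.17×10⁴ W/m².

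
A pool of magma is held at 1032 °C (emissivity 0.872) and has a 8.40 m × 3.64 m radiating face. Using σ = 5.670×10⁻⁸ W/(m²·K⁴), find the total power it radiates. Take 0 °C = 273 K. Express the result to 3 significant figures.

T = 1032 °C + 273 = 1305 K.
Area A = 8.40 × 3.64 = 30.576 m².
P = εσAT⁴ = 0.872 × 5.670×10⁻⁸ × 30.576 × (1305)⁴ = 4.38×10⁶ W.

P ≈ 4.38×10⁶ W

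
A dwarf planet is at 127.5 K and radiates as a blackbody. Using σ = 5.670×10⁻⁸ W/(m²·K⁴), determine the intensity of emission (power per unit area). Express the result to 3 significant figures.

I ≈ 15.0 W/m²

Stefan–Boltzmann: I = σT⁴ = 5.670×10⁻⁸ × (127.5)⁴ = 15.0 W/m².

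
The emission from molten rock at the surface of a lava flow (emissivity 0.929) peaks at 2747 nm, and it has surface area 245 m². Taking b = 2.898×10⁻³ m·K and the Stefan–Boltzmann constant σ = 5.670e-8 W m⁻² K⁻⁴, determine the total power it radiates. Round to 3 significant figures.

P ≈ 1.60×10⁷ W

Wien's law: T = b/λ_max = 2.898×10⁻³/2.747×10⁻⁶ = 1054.97 K.
Area A = 245 m².
Then P = εσAT⁴ = 0.929×5.670×10⁻⁸×245×(1054.97)⁴ = 1.60×10⁷ W.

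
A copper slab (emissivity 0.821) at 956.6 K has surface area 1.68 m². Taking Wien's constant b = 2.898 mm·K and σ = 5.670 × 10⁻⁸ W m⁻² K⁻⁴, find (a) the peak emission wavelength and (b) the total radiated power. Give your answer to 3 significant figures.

λ_max ≈ 3.03 μm; P ≈ 6.55×10⁴ W

(a) λ_max = b/T = 2.898×10⁻³/956.6 = 3.029×10⁻⁶ m = 3.03 μm.
Area A = 1.68 m².
(b) P = εσAT⁴ = 0.821×5.670×10⁻⁸×1.68×(956.6)⁴ = 6.55×10⁴ W.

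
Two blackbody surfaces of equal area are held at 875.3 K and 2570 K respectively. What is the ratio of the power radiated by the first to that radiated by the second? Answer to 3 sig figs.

P₁/P₂ ≈ 0.0135

With equal areas, P₁/P₂ = (T₁/T₂)⁴ = (875.3/2570)⁴ = 0.0135.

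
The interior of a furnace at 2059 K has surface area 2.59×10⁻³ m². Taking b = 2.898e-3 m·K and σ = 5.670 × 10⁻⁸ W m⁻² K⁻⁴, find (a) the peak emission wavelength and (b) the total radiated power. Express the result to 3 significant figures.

(a) λ_max = b/T = 2.898×10⁻³/2059 = 1.407×10⁻⁶ m = 1.41 μm.
Area A = 2.59×10⁻³ m².
(b) P = σAT⁴ = 5.670×10⁻⁸×2.59×10⁻³×(2059)⁴ = 2.64×10³ W.

λ_max ≈ 1.41 μm; P ≈ 2.64×10³ W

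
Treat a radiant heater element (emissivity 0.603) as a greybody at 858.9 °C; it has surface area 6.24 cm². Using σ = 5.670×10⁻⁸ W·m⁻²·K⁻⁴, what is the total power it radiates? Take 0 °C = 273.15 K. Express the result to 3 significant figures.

P ≈ 35.0 W

T = 858.9 °C + 273.15 = 1132.05 K.
Area A = 6.24 cm² = 6.24×10⁻⁴ m².
P = εσAT⁴ = 0.603 × 5.670×10⁻⁸ × 6.24×10⁻⁴ × (1132.05)⁴ = 35.0 W.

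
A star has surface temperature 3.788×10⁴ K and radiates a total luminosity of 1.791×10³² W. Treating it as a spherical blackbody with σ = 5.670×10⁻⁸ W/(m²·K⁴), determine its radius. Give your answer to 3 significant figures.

R ≈ 1.10×10¹⁰ m

L = 4πR²σT⁴ ⇒ R = √(L/(4πσT⁴)).
σT⁴ = 1.16741×10¹¹ W/m², so R = √(1.791×10³²/(4π×1.16741×10¹¹)) = 1.10×10¹⁰ m.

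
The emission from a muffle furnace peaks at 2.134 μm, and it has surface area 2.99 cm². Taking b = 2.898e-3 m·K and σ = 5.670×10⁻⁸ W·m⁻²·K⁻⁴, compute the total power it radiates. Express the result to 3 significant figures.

Wien's law: T = b/λ_max = 2.898×10⁻³/2.134×10⁻⁶ = 1358.01 K.
Area A = 2.99 cm² = 2.99×10⁻⁴ m².
Then P = σAT⁴ = 5.670×10⁻⁸×2.99×10⁻⁴×(1358.01)⁴ = 57.7 W.

P ≈ 57.7 W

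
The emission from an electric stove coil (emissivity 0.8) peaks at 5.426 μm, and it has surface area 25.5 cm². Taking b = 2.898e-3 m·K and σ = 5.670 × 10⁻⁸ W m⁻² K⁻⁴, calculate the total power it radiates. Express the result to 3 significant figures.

Wien's law: T = b/λ_max = 2.898×10⁻³/5.426×10⁻⁶ = 534.095 K.
Area A = 25.5 cm² = 2.55×10⁻³ m².
Then P = εσAT⁴ = 0.8×5.670×10⁻⁸×2.55×10⁻³×(534.095)⁴ = 9.41 W.

P ≈ 9.41 W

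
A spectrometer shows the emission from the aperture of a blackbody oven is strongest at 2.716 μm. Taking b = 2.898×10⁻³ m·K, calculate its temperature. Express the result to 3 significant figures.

T ≈ 1.07×10³ K

Wien's law gives T = b/λ_max = (2.898×10⁻³ m·K)/(2.716×10⁻⁶ m) = 1.07×10³ K.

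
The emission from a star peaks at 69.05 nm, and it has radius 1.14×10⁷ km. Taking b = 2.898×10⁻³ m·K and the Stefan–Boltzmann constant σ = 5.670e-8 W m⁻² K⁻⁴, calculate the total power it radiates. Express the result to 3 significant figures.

P ≈ 2.87×10³² W

Wien's law: T = b/λ_max = 2.898×10⁻³/6.905×10⁻⁸ = 41969.6 K.
Surface area A = 4πR² = 4π(1.14×10¹⁰ m)² = 1.63313×10²¹ m².
Then P = σAT⁴ = 5.670×10⁻⁸×1.63313×10²¹×(41969.6)⁴ = 2.87×10³² W.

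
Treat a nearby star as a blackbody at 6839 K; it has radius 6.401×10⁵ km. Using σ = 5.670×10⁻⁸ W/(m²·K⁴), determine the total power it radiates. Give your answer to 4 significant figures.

Surface area A = 4πR² = 4π(6.401×10⁸ m)² = 5.14879×10¹⁸ m².
P = σAT⁴ = 5.670×10⁻⁸ × 5.14879×10¹⁸ × (6839)⁴ = 6.386×10²⁶ W.

P ≈ 6.386×10²⁶ W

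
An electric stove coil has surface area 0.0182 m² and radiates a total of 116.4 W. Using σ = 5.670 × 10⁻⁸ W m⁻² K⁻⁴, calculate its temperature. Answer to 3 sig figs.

T ≈ 580 K

Area A = 0.0182 m².
P = σAT⁴ ⇒ T = (P/(σA))^(1/4) = (116.4/(5.670×10⁻⁸×0.0182))^(1/4) = 580 K.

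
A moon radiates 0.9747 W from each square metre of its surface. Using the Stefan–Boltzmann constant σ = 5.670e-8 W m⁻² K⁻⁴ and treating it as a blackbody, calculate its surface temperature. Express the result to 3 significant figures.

T ≈ 64.4 K

I = σT⁴, so T = (I/σ)^(1/4) = (0.9747/(5.670×10⁻⁸))^(1/4) = 64.4 K.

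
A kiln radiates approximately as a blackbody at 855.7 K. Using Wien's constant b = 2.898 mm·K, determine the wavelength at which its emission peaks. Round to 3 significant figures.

Wien's displacement law: λ_max = b/T = (2.898×10⁻³ m·K)/(855.7 K) = 3.387×10⁻⁶ m.
That is 3.39 μm, in the infrared range.

λ_max ≈ 3.39 μm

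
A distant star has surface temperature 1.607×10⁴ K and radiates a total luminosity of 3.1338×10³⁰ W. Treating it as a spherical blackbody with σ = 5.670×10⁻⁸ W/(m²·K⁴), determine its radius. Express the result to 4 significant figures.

L = 4πR²σT⁴ ⇒ R = √(L/(4πσT⁴)).
σT⁴ = 3.78135×10⁹ W/m², so R = √(3.1338×10³⁰/(4π×3.78135×10⁹)) = 8.121×10⁹ m.

R ≈ 8.121×10⁹ m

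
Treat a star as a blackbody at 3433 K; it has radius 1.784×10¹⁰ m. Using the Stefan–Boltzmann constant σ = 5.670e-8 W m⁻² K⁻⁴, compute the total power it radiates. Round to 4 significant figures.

P ≈ 3.150×10²⁸ W

Surface area A = 4πR² = 4π(1.784×10¹⁰ m)² = 3.99944×10²¹ m².
P = σAT⁴ = 5.670×10⁻⁸ × 3.99944×10²¹ × (3433)⁴ = 3.150×10²⁸ W.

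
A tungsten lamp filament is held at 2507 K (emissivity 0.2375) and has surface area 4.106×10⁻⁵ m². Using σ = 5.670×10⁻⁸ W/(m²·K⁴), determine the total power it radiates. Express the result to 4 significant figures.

Area A = 4.106×10⁻⁵ m².
P = εσAT⁴ = 0.2375 × 5.670×10⁻⁸ × 4.106×10⁻⁵ × (2507)⁴ = 21.84 W.

P ≈ 21.84 W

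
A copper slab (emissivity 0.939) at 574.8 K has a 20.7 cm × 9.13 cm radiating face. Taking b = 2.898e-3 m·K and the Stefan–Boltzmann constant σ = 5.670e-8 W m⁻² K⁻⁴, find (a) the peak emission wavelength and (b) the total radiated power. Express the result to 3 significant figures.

λ_max ≈ 5.04 μm; P ≈ 110 W

(a) λ_max = b/T = 2.898×10⁻³/574.8 = 5.042×10⁻⁶ m = 5.04 μm.
Area A = 0.207 × 0.0913 = 0.0188991 m².
(b) P = εσAT⁴ = 0.939×5.670×10⁻⁸×0.0188991×(574.8)⁴ = 110 W.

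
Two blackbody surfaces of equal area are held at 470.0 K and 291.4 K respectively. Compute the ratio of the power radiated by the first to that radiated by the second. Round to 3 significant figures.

With equal areas, P₁/P₂ = (T₁/T₂)⁴ = (470.0/291.4)⁴ = 6.77.

P₁/P₂ ≈ 6.77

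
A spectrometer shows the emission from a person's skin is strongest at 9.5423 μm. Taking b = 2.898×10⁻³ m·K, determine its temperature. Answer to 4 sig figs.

T ≈ 303.7 K

Wien's law gives T = b/λ_max = (2.898×10⁻³ m·K)/(9.5423×10⁻⁶ m) = 303.7 K.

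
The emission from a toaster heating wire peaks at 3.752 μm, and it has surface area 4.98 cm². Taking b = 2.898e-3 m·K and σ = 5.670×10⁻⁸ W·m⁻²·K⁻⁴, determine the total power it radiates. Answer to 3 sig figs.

P ≈ 10.0 W

Wien's law: T = b/λ_max = 2.898×10⁻³/3.752×10⁻⁶ = 772.388 K.
Area A = 4.98 cm² = 4.98×10⁻⁴ m².
Then P = σAT⁴ = 5.670×10⁻⁸×4.98×10⁻⁴×(772.388)⁴ = 10.0 W.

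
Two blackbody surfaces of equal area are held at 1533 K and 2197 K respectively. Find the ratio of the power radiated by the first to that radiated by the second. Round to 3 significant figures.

With equal areas, P₁/P₂ = (T₁/T₂)⁴ = (1533/2197)⁴ = 0.237.

P₁/P₂ ≈ 0.237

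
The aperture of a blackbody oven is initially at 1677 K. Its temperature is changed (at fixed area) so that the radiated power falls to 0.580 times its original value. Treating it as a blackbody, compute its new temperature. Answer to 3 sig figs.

P ∝ T⁴, so T₂/T₁ = (P₂/P₁)^(1/4) = (0.580)^(1/4) = 0.872684.
T₂ = 1677 × 0.872684 = 1.46×10³ K.

T₂ ≈ 1.46×10³ K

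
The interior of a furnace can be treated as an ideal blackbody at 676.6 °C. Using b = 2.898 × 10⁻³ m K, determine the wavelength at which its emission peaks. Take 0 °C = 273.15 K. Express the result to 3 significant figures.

λ_max ≈ 3.05 μm

T = 676.6 °C + 273.15 = 949.75 K.
Wien's displacement law: λ_max = b/T = (2.898×10⁻³ m·K)/(949.75 K) = 3.051×10⁻⁶ m.
That is 3.05 μm, in the infrared range.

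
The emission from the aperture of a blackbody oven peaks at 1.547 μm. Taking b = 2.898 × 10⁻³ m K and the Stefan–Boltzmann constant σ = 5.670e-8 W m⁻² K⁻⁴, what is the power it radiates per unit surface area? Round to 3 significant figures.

I ≈ 6.98×10⁵ W/m²

Wien's law: T = b/λ_max = 2.898×10⁻³/1.547×10⁻⁶ = 1873.30 K.
Then I = σT⁴ = 5.670×10⁻⁸×(1873.30)⁴ = 6.98×10⁵ W/m².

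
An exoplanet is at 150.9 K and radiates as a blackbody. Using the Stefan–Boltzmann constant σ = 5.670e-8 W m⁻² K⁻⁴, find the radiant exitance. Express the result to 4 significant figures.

Stefan–Boltzmann: I = σT⁴ = 5.670×10⁻⁸ × (150.9)⁴ = 29.40 W/m².

I ≈ 29.40 W/m²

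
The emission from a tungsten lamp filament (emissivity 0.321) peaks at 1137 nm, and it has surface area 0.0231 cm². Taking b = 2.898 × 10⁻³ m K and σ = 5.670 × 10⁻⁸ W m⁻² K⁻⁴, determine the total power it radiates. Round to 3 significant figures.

Wien's law: T = b/λ_max = 2.898×10⁻³/1.137×10⁻⁶ = 2548.81 K.
Area A = 0.0231 cm² = 2.31×10⁻⁶ m².
Then P = εσAT⁴ = 0.321×5.670×10⁻⁸×2.31×10⁻⁶×(2548.81)⁴ = 1.77 W.

P ≈ 1.77 W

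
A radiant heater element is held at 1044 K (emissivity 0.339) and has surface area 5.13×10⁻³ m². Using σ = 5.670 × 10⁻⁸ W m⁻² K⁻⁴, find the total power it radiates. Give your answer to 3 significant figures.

Area A = 5.13×10⁻³ m².
P = εσAT⁴ = 0.339 × 5.670×10⁻⁸ × 5.13×10⁻³ × (1044)⁴ = 117 W.

P ≈ 117 W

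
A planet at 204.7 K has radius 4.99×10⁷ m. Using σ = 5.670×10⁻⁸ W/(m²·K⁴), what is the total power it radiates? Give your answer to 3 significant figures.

Surface area A = 4πR² = 4π(4.99×10⁷ m)² = 3.12904×10¹⁶ m².
P = σAT⁴ = 5.670×10⁻⁸ × 3.12904×10¹⁶ × (204.7)⁴ = 3.12×10¹⁸ W.

P ≈ 3.12×10¹⁸ W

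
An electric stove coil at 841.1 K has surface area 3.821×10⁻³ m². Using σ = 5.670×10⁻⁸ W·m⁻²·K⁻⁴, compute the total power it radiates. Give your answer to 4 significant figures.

P ≈ 108.4 W

Area A = 3.821×10⁻³ m².
P = σAT⁴ = 5.670×10⁻⁸ × 3.821×10⁻³ × (841.1)⁴ = 108.4 W.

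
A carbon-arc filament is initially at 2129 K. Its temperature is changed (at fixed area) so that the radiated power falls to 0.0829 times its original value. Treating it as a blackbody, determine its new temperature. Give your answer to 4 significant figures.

T₂ ≈ 1142 K

P ∝ T⁴, so T₂/T₁ = (P₂/P₁)^(1/4) = (0.0829)^(1/4) = 0.536585.
T₂ = 2129 × 0.536585 = 1142 K.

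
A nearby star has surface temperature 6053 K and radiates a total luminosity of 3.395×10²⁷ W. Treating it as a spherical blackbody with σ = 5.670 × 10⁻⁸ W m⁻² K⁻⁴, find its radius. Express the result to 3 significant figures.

R ≈ 1.88×10⁹ m

L = 4πR²σT⁴ ⇒ R = √(L/(4πσT⁴)).
σT⁴ = 7.61142×10⁷ W/m², so R = √(3.395×10²⁷/(4π×7.61142×10⁷)) = 1.88×10⁹ m.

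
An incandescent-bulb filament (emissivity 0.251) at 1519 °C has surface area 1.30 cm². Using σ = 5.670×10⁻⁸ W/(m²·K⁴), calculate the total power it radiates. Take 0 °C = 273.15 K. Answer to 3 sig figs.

P ≈ 19.1 W

T = 1519 °C + 273.15 = 1792.15 K.
Area A = 1.30 cm² = 1.30×10⁻⁴ m².
P = εσAT⁴ = 0.251 × 5.670×10⁻⁸ × 1.30×10⁻⁴ × (1792.15)⁴ = 19.1 W.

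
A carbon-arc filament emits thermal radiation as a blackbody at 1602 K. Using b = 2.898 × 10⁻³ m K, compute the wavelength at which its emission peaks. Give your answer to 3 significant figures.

Wien's displacement law: λ_max = b/T = (2.898×10⁻³ m·K)/(1602 K) = 1.809×10⁻⁶ m.
That is 1.81×10³ nm, in the infrared range.

λ_max ≈ 1.81×10³ nm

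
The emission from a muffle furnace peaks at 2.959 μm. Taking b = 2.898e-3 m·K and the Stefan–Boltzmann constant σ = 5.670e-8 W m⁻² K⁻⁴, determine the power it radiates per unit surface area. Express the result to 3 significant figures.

I ≈ 5.22×10⁴ W/m²

Wien's law: T = b/λ_max = 2.898×10⁻³/2.959×10⁻⁶ = 979.385 K.
Then I = σT⁴ = 5.670×10⁻⁸×(979.385)⁴ = 5.22×10⁴ W/m².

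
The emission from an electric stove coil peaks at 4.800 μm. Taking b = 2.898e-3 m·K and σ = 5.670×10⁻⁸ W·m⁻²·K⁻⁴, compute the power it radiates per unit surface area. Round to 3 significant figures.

I ≈ 7.53×10³ W/m²

Wien's law: T = b/λ_max = 2.898×10⁻³/4.800×10⁻⁶ = 603.750 K.
Then I = σT⁴ = 5.670×10⁻⁸×(603.750)⁴ = 7.53×10³ W/m².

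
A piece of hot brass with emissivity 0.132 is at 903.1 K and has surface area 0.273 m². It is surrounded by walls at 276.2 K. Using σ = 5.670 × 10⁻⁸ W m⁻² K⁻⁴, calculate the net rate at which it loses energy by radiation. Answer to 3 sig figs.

Area A = 0.273 m².
Net radiated power P_net = εσA(T⁴ − T₀⁴) = 0.132×5.670×10⁻⁸×0.273×(903.1⁴ − 276.2⁴).
T⁴ − T₀⁴ = 6.65186×10¹¹ − 5.81962×10⁹ = 6.59366×10¹¹ K⁴, so P_net = 1.35×10³ W.

Net loss ≈ 1.35×10³ W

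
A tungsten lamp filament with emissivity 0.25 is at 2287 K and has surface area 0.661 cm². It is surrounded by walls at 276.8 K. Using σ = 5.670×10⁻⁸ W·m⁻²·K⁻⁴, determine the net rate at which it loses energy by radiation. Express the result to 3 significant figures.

Net loss ≈ 25.6 W

Area A = 0.661 cm² = 6.61×10⁻⁵ m².
Net radiated power P_net = εσA(T⁴ − T₀⁴) = 0.25×5.670×10⁻⁸×6.61×10⁻⁵×(2287⁴ − 276.8⁴).
T⁴ − T₀⁴ = 2.73568×10¹³ − 5.87035×10⁹ = 2.73509×10¹³ K⁴, so P_net = 25.6 W.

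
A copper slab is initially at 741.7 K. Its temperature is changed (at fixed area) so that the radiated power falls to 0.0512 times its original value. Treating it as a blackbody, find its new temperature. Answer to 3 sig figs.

P ∝ T⁴, so T₂/T₁ = (P₂/P₁)^(1/4) = (0.0512)^(1/4) = 0.475683.
T₂ = 741.7 × 0.475683 = 353 K.

T₂ ≈ 353 K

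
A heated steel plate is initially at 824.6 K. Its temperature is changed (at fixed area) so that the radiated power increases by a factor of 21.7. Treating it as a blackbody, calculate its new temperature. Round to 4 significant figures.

P ∝ T⁴, so T₂/T₁ = (P₂/P₁)^(1/4) = (21.7)^(1/4) = 2.15832.
T₂ = 824.6 × 2.15832 = 1780 K.

T₂ ≈ 1780 K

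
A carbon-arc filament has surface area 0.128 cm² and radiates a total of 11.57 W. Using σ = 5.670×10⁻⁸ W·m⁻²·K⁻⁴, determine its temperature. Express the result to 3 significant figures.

T ≈ 2.00×10³ K

Area A = 0.128 cm² = 1.28×10⁻⁵ m².
P = σAT⁴ ⇒ T = (P/(σA))^(1/4) = (11.57/(5.670×10⁻⁸×1.28×10⁻⁵))^(1/4) = 2.00×10³ K.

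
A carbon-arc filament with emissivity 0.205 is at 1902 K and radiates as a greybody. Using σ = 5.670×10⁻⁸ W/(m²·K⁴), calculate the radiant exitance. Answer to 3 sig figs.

Stefan–Boltzmann: I = εσT⁴ = 0.205 × 5.670×10⁻⁸ × (1902)⁴ = 1.52×10⁵ W/m².

I ≈ 1.52×10⁵ W/m²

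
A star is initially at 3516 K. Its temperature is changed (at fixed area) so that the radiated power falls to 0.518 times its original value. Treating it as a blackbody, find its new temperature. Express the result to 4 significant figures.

P ∝ T⁴, so T₂/T₁ = (P₂/P₁)^(1/4) = (0.518)^(1/4) = 0.848364.
T₂ = 3516 × 0.848364 = 2983 K.

T₂ ≈ 2983 K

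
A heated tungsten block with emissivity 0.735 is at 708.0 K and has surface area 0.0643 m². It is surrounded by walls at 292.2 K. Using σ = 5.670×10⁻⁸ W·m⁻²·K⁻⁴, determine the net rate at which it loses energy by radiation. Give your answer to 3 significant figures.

Net loss ≈ 654 W

Area A = 0.0643 m².
Net radiated power P_net = εσA(T⁴ − T₀⁴) = 0.735×5.670×10⁻⁸×0.0643×(708.0⁴ − 292.2⁴).
T⁴ − T₀⁴ = 2.51266×10¹¹ − 7.28989×10⁹ = 2.43976×10¹¹ K⁴, so P_net = 654 W.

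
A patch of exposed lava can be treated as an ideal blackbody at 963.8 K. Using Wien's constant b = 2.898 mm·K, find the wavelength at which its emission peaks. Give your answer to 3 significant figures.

Wien's displacement law: λ_max = b/T = (2.898×10⁻³ m·K)/(963.8 K) = 3.007×10⁻⁶ m.
That is 3.01 μm, in the infrared range.

λ_max ≈ 3.01 μm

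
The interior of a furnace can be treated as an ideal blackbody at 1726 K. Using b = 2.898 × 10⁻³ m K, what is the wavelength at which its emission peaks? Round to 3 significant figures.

Wien's displacement law: λ_max = b/T = (2.898×10⁻³ m·K)/(1726 K) = 1.679×10⁻⁶ m.
That is 1.68 μm, in the infrared range.

λ_max ≈ 1.68 μm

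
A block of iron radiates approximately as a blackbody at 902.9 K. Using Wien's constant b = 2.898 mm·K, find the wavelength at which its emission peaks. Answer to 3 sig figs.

λ_max ≈ 3.21 μm

Wien's displacement law: λ_max = b/T = (2.898×10⁻³ m·K)/(902.9 K) = 3.210×10⁻⁶ m.
That is 3.21 μm, in the infrared range.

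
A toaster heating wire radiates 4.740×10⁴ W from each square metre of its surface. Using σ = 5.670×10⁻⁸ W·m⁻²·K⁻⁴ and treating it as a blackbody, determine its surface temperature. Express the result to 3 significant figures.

T ≈ 956 K

I = σT⁴, so T = (I/σ)^(1/4) = (4.740×10⁴/(5.670×10⁻⁸))^(1/4) = 956 K.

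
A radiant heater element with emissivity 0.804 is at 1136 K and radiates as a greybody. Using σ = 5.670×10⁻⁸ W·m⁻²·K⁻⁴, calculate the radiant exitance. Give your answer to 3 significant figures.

I ≈ 7.59×10⁴ W/m²

Stefan–Boltzmann: I = εσT⁴ = 0.804 × 5.670×10⁻⁸ × (1136)⁴ = 7.59×10⁴ W/m².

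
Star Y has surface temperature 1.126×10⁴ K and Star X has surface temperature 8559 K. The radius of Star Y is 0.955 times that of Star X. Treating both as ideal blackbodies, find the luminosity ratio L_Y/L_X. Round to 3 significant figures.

L ∝ R²T⁴, so L_Y/L_X = (R_Y/R_X)²(T_Y/T_X)⁴ = (0.955)² × (1.126×10⁴/8559)⁴ = 0.912025 × 2.99545 = 2.73.

L_Y/L_X ≈ 2.73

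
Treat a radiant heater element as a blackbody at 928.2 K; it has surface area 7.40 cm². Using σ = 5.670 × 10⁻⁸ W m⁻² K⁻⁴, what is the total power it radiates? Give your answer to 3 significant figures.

Area A = 7.40 cm² = 7.40×10⁻⁴ m².
P = σAT⁴ = 5.670×10⁻⁸ × 7.40×10⁻⁴ × (928.2)⁴ = 31.1 W.

P ≈ 31.1 W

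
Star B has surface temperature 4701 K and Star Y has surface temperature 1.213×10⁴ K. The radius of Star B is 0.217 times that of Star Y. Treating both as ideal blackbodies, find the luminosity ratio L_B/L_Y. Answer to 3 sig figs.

L_B/L_Y ≈ 1.06×10⁻³

L ∝ R²T⁴, so L_B/L_Y = (R_B/R_Y)²(T_B/T_Y)⁴ = (0.217)² × (4701/1.213×10⁴)⁴ = 0.047089 × 0.0225589 = 1.06×10⁻³.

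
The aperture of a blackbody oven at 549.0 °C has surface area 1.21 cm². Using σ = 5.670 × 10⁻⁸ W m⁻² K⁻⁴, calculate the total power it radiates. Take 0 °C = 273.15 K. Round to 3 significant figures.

P ≈ 3.13 W

T = 549.0 °C + 273.15 = 822.15 K.
Area A = 1.21 cm² = 1.21×10⁻⁴ m².
P = σAT⁴ = 5.670×10⁻⁸ × 1.21×10⁻⁴ × (822.15)⁴ = 3.13 W.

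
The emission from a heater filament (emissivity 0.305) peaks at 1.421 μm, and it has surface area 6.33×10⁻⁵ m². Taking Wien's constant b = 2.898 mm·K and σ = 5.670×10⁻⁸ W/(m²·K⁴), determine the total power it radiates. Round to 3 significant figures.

Wien's law: T = b/λ_max = 2.898×10⁻³/1.421×10⁻⁶ = 2039.41 K.
Area A = 6.33×10⁻⁵ m².
Then P = εσAT⁴ = 0.305×5.670×10⁻⁸×6.33×10⁻⁵×(2039.41)⁴ = 18.9 W.

P ≈ 18.9 W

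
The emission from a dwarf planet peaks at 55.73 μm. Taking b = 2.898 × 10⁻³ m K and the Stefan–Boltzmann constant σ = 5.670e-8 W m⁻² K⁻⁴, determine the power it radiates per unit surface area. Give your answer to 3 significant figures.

I ≈ 0.415 W/m²

Wien's law: T = b/λ_max = 2.898×10⁻³/5.573×10⁻⁵ = 52.0007 K.
Then I = σT⁴ = 5.670×10⁻⁸×(52.0007)⁴ = 0.415 W/m².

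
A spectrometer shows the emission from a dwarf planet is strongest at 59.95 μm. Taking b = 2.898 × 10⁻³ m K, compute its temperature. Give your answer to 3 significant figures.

Wien's law gives T = b/λ_max = (2.898×10⁻³ m·K)/(5.995×10⁻⁵ m) = 48.3 K.

T ≈ 48.3 K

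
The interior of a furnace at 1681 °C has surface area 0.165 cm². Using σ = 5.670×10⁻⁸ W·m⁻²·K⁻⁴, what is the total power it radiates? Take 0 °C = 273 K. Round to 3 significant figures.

P ≈ 13.6 W

T = 1681 °C + 273 = 1954 K.
Area A = 0.165 cm² = 1.65×10⁻⁵ m².
P = σAT⁴ = 5.670×10⁻⁸ × 1.65×10⁻⁵ × (1954)⁴ = 13.6 W.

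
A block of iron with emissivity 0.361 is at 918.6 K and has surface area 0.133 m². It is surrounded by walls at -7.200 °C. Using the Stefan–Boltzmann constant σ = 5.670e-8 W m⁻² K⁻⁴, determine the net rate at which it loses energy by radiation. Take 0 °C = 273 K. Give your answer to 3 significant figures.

Net loss ≈ 1.92×10³ W

Surroundings: T = -7.200 °C + 273 = 265.800 K.
Area A = 0.133 m².
Net radiated power P_net = εσA(T⁴ − T₀⁴) = 0.361×5.670×10⁻⁸×0.133×(918.6⁴ − 265.800⁴).
T⁴ − T₀⁴ = 7.12042×10¹¹ − 4.99137×10⁹ = 7.07051×10¹¹ K⁴, so P_net = 1.92×10³ W.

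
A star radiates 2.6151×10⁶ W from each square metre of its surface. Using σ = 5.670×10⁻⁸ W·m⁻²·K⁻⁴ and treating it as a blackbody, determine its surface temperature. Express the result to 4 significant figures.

I = σT⁴, so T = (I/σ)^(1/4) = (2.6151×10⁶/(5.670×10⁻⁸))^(1/4) = 2606 K.

T ≈ 2606 K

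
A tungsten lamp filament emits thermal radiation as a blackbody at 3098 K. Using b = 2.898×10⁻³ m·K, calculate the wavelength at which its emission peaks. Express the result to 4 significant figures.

λ_max ≈ 935.4 nm

Wien's displacement law: λ_max = b/T = (2.898×10⁻³ m·K)/(3098 K) = 9.3544×10⁻⁷ m.
That is 935.4 nm, in the infrared range.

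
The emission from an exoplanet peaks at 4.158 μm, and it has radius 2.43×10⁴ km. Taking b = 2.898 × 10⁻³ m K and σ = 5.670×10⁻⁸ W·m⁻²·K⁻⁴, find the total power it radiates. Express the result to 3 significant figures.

Wien's law: T = b/λ_max = 2.898×10⁻³/4.158×10⁻⁶ = 696.970 K.
Surface area A = 4πR² = 4π(2.43×10⁷ m)² = 7.42032×10¹⁵ m².
Then P = σAT⁴ = 5.670×10⁻⁸×7.42032×10¹⁵×(696.970)⁴ = 9.93×10¹⁹ W.

P ≈ 9.93×10¹⁹ W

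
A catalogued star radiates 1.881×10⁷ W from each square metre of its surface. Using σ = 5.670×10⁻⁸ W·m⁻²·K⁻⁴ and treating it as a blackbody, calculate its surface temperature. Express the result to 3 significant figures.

I = σT⁴, so T = (I/σ)^(1/4) = (1.881×10⁷/(5.670×10⁻⁸))^(1/4) = 4.27×10³ K.

T ≈ 4.27×10³ K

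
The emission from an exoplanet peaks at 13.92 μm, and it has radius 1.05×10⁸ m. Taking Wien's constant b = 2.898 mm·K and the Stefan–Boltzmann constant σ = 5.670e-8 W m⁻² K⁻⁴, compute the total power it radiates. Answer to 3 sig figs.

P ≈ 1.48×10¹⁹ W

Wien's law: T = b/λ_max = 2.898×10⁻³/1.392×10⁻⁵ = 208.190 K.
Surface area A = 4πR² = 4π(1.05×10⁸ m)² = 1.38544×10¹⁷ m².
Then P = σAT⁴ = 5.670×10⁻⁸×1.38544×10¹⁷×(208.190)⁴ = 1.48×10¹⁹ W.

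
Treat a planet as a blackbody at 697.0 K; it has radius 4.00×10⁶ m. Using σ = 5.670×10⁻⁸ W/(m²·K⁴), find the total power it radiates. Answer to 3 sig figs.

Surface area A = 4πR² = 4π(4.00×10⁶ m)² = 2.01062×10¹⁴ m².
P = σAT⁴ = 5.670×10⁻⁸ × 2.01062×10¹⁴ × (697.0)⁴ = 2.69×10¹⁸ W.

P ≈ 2.69×10¹⁸ W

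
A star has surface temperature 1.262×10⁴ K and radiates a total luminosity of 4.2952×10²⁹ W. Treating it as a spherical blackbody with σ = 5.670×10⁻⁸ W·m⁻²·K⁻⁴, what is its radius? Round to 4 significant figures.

L = 4πR²σT⁴ ⇒ R = √(L/(4πσT⁴)).
σT⁴ = 1.43820×10⁹ W/m², so R = √(4.2952×10²⁹/(4π×1.43820×10⁹)) = 4.875×10⁹ m.

R ≈ 4.875×10⁹ m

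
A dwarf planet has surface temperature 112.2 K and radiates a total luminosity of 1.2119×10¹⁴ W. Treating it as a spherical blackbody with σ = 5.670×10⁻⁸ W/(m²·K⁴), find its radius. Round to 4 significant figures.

R ≈ 1.036×10⁶ m

L = 4πR²σT⁴ ⇒ R = √(L/(4πσT⁴)).
σT⁴ = 8.98575 W/m², so R = √(1.2119×10¹⁴/(4π×8.98575)) = 1.036×10⁶ m.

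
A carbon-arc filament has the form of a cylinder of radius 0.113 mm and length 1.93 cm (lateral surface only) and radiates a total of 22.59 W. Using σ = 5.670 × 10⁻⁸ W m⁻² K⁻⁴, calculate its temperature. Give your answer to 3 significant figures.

T ≈ 2.32×10³ K

Lateral area A = 2πrL = 2π×1.13×10⁻⁴×0.0193 = 1.37030×10⁻⁵ m².
P = σAT⁴ ⇒ T = (P/(σA))^(1/4) = (22.59/(5.670×10⁻⁸×1.37030×10⁻⁵))^(1/4) = 2.32×10³ K.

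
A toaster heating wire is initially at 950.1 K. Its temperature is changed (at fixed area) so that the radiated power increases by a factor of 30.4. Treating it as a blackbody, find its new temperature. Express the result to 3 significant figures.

T₂ ≈ 2.23×10³ K

P ∝ T⁴, so T₂/T₁ = (P₂/P₁)^(1/4) = (30.4)^(1/4) = 2.34811.
T₂ = 950.1 × 2.34811 = 2.23×10³ K.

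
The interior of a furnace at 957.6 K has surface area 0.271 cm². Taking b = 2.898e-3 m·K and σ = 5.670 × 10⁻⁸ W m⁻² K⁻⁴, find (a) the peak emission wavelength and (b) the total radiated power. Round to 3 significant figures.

λ_max ≈ 3.03 μm; P ≈ 1.29 W

(a) λ_max = b/T = 2.898×10⁻³/957.6 = 3.026×10⁻⁶ m = 3.03 μm.
Area A = 0.271 cm² = 2.71×10⁻⁵ m².
(b) P = σAT⁴ = 5.670×10⁻⁸×2.71×10⁻⁵×(957.6)⁴ = 1.29 W.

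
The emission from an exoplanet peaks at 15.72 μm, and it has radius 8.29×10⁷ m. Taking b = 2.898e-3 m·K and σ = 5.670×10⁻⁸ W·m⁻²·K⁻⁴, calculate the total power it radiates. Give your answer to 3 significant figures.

Wien's law: T = b/λ_max = 2.898×10⁻³/1.572×10⁻⁵ = 184.351 K.
Surface area A = 4πR² = 4π(8.29×10⁷ m)² = 8.63613×10¹⁶ m².
Then P = σAT⁴ = 5.670×10⁻⁸×8.63613×10¹⁶×(184.351)⁴ = 5.66×10¹⁸ W.

P ≈ 5.66×10¹⁸ W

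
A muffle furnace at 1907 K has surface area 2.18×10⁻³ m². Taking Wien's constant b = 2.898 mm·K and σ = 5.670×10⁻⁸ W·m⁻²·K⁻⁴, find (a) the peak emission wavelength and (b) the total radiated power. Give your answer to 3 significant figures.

(a) λ_max = b/T = 2.898×10⁻³/1907 = 1.520×10⁻⁶ m = 1.52 μm.
Area A = 2.18×10⁻³ m².
(b) P = σAT⁴ = 5.670×10⁻⁸×2.18×10⁻³×(1907)⁴ = 1.63×10³ W.

λ_max ≈ 1.52 μm; P ≈ 1.63×10³ W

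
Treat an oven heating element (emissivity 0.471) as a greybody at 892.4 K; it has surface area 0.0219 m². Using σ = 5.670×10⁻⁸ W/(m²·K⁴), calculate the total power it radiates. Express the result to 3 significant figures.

Area A = 0.0219 m².
P = εσAT⁴ = 0.471 × 5.670×10⁻⁸ × 0.0219 × (892.4)⁴ = 371 W.

P ≈ 371 W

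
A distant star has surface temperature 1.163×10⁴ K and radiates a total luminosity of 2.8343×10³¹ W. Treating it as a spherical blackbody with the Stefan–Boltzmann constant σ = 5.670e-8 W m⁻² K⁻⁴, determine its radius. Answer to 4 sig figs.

R ≈ 4.663×10¹⁰ m

L = 4πR²σT⁴ ⇒ R = √(L/(4πσT⁴)).
σT⁴ = 1.03729×10⁹ W/m², so R = √(2.8343×10³¹/(4π×1.03729×10⁹)) = 4.663×10¹⁰ m.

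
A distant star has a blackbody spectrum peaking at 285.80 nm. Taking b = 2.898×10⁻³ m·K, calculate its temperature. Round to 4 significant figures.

T ≈ 1.014×10⁴ K

Wien's law gives T = b/λ_max = (2.898×10⁻³ m·K)/(2.8580×10⁻⁷ m) = 1.014×10⁴ K.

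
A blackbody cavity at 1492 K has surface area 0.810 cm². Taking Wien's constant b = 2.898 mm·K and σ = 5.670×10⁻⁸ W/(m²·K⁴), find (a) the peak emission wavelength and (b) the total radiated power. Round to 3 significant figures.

(a) λ_max = b/T = 2.898×10⁻³/1492 = 1.942×10⁻⁶ m = 1.94×10³ nm.
Area A = 0.810 cm² = 8.10×10⁻⁵ m².
(b) P = σAT⁴ = 5.670×10⁻⁸×8.10×10⁻⁵×(1492)⁴ = 22.8 W.

λ_max ≈ 1.94×10³ nm; P ≈ 22.8 W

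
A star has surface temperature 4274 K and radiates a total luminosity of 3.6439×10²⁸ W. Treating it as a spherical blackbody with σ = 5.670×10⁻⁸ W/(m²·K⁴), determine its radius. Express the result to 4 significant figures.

L = 4πR²σT⁴ ⇒ R = √(L/(4πσT⁴)).
σT⁴ = 1.89200×10⁷ W/m², so R = √(3.6439×10²⁸/(4π×1.89200×10⁷)) = 1.238×10¹⁰ m.

R ≈ 1.238×10¹⁰ m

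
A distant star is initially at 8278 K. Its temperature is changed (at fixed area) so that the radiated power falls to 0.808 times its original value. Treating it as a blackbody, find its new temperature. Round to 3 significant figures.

T₂ ≈ 7.85×10³ K

P ∝ T⁴, so T₂/T₁ = (P₂/P₁)^(1/4) = (0.808)^(1/4) = 0.948097.
T₂ = 8278 × 0.948097 = 7.85×10³ K.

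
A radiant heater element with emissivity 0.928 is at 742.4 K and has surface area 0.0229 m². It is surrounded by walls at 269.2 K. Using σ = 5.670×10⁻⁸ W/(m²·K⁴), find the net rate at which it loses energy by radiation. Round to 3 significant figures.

Area A = 0.0229 m².
Net radiated power P_net = εσA(T⁴ − T₀⁴) = 0.928×5.670×10⁻⁸×0.0229×(742.4⁴ − 269.2⁴).
T⁴ − T₀⁴ = 3.03775×10¹¹ − 5.25170×10⁹ = 2.98523×10¹¹ K⁴, so P_net = 360 W.

Net loss ≈ 360 W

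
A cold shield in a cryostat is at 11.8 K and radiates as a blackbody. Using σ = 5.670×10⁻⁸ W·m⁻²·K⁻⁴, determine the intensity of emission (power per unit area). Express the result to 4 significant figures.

I ≈ 1.099×10⁻³ W/m²

Stefan–Boltzmann: I = σT⁴ = 5.670×10⁻⁸ × (11.8)⁴ = 1.099×10⁻³ W/m².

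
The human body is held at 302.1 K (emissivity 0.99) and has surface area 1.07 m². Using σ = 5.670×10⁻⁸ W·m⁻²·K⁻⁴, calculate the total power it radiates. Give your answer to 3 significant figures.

Area A = 1.07 m².
P = εσAT⁴ = 0.99 × 5.670×10⁻⁸ × 1.07 × (302.1)⁴ = 500 W.

P ≈ 500 W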